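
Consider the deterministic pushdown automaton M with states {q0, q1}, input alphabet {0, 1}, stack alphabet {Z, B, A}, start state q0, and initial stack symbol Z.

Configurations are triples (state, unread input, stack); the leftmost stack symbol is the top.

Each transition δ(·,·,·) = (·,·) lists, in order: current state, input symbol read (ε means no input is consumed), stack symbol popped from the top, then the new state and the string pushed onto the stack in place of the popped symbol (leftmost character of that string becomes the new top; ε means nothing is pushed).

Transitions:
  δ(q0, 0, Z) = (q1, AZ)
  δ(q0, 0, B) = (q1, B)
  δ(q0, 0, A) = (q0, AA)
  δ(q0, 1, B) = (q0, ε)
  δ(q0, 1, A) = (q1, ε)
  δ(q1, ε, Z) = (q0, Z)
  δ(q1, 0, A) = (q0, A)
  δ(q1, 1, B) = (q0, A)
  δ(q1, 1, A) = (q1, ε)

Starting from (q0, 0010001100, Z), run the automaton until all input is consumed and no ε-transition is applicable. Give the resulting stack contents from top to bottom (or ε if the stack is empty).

AZ

(q0, 0010001100, Z)
  read 0, top Z: go to q1, push AZ → (q1, 010001100, AZ)
  read 0, top A: go to q0, push A → (q0, 10001100, AZ)
  read 1, top A: go to q1, push ε → (q1, 0001100, Z)
  ε-move, top Z: go to q0, push Z → (q0, 0001100, Z)
  read 0, top Z: go to q1, push AZ → (q1, 001100, AZ)
  read 0, top A: go to q0, push A → (q0, 01100, AZ)
  read 0, top A: go to q0, push AA → (q0, 1100, AAZ)
  read 1, top A: go to q1, push ε → (q1, 100, AZ)
  read 1, top A: go to q1, push ε → (q1, 00, Z)
  ε-move, top Z: go to q0, push Z → (q0, 00, Z)
  read 0, top Z: go to q1, push AZ → (q1, 0, AZ)
  read 0, top A: go to q0, push A → (q0, ε, AZ)
All input consumed in state q0 with stack AZ.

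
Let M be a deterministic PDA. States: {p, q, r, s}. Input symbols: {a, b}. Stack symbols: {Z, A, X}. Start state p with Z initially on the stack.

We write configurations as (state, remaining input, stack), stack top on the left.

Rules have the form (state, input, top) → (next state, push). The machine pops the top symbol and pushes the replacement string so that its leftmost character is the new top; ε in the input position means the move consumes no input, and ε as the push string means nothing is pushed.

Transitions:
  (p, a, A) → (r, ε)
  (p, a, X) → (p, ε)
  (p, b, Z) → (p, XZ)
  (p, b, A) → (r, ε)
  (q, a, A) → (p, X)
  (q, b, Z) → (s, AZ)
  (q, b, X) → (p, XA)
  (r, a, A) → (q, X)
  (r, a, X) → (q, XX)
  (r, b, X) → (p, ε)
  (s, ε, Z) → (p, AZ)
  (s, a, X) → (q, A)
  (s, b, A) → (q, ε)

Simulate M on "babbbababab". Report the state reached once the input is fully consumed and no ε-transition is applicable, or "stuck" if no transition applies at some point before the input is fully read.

(p, babbbababab, Z)
  read b, top Z: go to p, push XZ → (p, abbbababab, XZ)
  read a, top X: go to p, push ε → (p, bbbababab, Z)
  read b, top Z: go to p, push XZ → (p, bbababab, XZ)
No transition for (p, b, top X); M blocks with input bbababab remaining.

stuck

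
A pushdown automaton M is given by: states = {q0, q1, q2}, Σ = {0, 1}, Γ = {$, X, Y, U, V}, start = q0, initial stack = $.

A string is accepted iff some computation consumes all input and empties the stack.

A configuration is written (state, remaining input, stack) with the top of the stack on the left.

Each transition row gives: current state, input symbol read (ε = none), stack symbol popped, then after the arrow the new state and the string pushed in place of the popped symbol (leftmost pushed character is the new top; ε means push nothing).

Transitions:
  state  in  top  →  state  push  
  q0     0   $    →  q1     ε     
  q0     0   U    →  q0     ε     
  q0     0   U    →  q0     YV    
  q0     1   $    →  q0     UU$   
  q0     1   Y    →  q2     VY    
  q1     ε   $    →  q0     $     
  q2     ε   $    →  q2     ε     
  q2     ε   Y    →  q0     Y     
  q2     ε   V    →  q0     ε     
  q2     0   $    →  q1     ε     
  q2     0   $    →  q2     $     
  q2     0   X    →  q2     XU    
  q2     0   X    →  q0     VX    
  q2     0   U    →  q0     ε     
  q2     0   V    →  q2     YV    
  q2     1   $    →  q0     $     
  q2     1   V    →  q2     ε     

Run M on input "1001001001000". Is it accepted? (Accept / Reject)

Accept

One accepting computation: (q0, 1001001001000, $) ⊢ (q0, 001001001000, UU$) ⊢ (q0, 01001001000, U$) ⊢ (q0, 1001001000, $) ⊢ (q0, 001001000, UU$) ⊢ (q0, 01001000, U$) ⊢ (q0, 1001000, $) ⊢ (q0, 001000, UU$) ⊢ (q0, 01000, U$) ⊢ (q0, 1000, $) ⊢ (q0, 000, UU$) ⊢ (q0, 00, U$) ⊢ (q0, 0, $) ⊢ (q1, ε, ε)
All input consumed and the stack is empty.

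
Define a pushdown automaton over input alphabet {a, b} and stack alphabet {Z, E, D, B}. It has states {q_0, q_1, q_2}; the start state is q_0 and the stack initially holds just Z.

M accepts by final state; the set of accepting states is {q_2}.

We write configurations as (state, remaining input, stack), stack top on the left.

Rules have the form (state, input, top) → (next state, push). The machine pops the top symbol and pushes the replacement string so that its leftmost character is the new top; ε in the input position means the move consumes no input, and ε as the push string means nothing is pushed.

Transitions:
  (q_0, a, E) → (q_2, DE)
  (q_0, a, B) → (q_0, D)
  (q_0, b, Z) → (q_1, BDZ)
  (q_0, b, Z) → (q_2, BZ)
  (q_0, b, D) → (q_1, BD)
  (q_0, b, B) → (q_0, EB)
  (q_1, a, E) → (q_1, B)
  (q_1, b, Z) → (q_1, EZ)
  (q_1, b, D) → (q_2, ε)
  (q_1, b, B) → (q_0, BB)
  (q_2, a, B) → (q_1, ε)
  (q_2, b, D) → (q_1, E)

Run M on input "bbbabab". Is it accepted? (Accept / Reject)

No computation consumes all input and reaches a final state.

Reject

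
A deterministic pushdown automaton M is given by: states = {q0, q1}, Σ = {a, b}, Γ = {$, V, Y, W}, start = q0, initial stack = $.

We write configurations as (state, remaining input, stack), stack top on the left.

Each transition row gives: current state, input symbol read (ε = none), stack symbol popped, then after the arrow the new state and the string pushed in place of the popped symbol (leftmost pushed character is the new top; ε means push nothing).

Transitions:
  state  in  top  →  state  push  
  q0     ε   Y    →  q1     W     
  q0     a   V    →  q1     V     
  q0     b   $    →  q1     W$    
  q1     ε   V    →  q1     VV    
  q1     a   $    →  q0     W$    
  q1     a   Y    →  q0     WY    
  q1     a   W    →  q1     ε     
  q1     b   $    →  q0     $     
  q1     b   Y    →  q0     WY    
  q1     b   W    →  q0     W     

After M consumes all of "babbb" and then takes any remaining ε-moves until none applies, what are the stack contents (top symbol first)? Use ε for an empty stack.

(q0, babbb, $) ⊢ (q1, abbb, W$) ⊢ (q1, bbb, $) ⊢ (q0, bb, $) ⊢ (q1, b, W$) ⊢ (q0, ε, W$)
All input consumed in state q0 with stack W$.

W$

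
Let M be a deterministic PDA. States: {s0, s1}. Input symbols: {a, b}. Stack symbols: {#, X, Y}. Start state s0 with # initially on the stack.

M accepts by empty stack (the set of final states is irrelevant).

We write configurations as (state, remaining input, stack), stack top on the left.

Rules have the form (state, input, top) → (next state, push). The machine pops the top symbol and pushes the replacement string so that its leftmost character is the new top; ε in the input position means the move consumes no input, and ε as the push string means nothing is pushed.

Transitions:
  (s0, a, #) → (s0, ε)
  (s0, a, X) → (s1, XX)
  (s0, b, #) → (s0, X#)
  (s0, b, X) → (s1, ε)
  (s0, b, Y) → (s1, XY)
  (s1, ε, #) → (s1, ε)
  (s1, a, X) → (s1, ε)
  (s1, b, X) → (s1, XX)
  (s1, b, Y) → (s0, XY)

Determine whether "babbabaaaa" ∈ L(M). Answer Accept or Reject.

(s0, babbabaaaa, #)
  read b, top #: go to s0, push X# → (s0, abbabaaaa, X#)
  read a, top X: go to s1, push XX → (s1, bbabaaaa, XX#)
  read b, top X: go to s1, push XX → (s1, babaaaa, XXX#)
  read b, top X: go to s1, push XX → (s1, abaaaa, XXXX#)
  read a, top X: go to s1, push ε → (s1, baaaa, XXX#)
  read b, top X: go to s1, push XX → (s1, aaaa, XXXX#)
  read a, top X: go to s1, push ε → (s1, aaa, XXX#)
  read a, top X: go to s1, push ε → (s1, aa, XX#)
  read a, top X: go to s1, push ε → (s1, a, X#)
  read a, top X: go to s1, push ε → (s1, ε, #)
  ε-move, top #: go to s1, push ε → (s1, ε, ε)
All input consumed and the stack is empty.

Accept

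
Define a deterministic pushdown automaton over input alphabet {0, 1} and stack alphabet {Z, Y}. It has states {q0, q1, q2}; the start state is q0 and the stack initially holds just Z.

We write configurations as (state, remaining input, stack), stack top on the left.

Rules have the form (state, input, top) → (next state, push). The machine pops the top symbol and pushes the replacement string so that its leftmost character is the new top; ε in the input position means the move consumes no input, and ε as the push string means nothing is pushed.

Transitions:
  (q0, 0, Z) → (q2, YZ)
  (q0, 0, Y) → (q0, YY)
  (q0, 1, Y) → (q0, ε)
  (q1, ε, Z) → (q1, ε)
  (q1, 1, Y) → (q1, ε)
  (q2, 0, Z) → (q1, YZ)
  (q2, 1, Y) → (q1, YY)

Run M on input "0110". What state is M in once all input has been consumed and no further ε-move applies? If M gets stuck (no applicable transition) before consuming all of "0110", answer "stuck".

stuck

(q0, 0110, Z)
  read 0, top Z: go to q2, push YZ → (q2, 110, YZ)
  read 1, top Y: go to q1, push YY → (q1, 10, YYZ)
  read 1, top Y: go to q1, push ε → (q1, 0, YZ)
No transition for (q1, 0, top Y); M blocks with input 0 remaining.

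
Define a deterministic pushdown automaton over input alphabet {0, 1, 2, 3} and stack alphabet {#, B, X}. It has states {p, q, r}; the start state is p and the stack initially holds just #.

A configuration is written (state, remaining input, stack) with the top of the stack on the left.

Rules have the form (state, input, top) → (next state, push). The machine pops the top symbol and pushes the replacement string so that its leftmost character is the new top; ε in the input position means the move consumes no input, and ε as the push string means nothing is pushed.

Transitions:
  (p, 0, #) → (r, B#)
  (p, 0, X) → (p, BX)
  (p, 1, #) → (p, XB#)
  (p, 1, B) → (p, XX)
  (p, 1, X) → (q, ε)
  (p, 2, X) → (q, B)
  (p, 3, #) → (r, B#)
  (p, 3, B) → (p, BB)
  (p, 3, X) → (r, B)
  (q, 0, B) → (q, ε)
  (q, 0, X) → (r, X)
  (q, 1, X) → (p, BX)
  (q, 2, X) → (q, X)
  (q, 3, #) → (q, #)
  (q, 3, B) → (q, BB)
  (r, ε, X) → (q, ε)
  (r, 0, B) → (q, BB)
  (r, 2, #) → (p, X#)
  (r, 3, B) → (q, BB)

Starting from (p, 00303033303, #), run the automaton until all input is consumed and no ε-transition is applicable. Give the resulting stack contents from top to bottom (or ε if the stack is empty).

(p, 00303033303, #)
  read 0, top #: go to r, push B# → (r, 0303033303, B#)
  read 0, top B: go to q, push BB → (q, 303033303, BB#)
  read 3, top B: go to q, push BB → (q, 03033303, BBB#)
  read 0, top B: go to q, push ε → (q, 3033303, BB#)
  read 3, top B: go to q, push BB → (q, 033303, BBB#)
  read 0, top B: go to q, push ε → (q, 33303, BB#)
  read 3, top B: go to q, push BB → (q, 3303, BBB#)
  read 3, top B: go to q, push BB → (q, 303, BBBB#)
  read 3, top B: go to q, push BB → (q, 03, BBBBB#)
  read 0, top B: go to q, push ε → (q, 3, BBBB#)
  read 3, top B: go to q, push BB → (q, ε, BBBBB#)
All input consumed in state q with stack BBBBB#.

BBBBB#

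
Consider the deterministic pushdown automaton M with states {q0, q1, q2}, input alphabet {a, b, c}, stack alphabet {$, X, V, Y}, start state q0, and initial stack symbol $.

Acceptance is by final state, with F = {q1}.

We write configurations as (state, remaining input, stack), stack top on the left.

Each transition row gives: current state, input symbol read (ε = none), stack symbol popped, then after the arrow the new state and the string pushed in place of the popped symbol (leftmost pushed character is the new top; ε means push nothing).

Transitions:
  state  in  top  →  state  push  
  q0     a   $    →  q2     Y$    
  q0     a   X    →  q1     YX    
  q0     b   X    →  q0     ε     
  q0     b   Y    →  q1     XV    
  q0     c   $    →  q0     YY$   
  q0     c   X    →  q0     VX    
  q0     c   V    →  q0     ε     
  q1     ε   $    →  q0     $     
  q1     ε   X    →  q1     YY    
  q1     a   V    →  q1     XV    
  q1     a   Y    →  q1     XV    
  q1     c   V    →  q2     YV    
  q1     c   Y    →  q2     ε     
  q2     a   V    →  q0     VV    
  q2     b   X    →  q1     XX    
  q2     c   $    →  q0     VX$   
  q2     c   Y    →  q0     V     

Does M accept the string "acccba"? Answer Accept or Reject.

(q0, acccba, $)
  read a, top $: go to q2, push Y$ → (q2, cccba, Y$)
  read c, top Y: go to q0, push V → (q0, ccba, V$)
  read c, top V: go to q0, push ε → (q0, cba, $)
  read c, top $: go to q0, push YY$ → (q0, ba, YY$)
  read b, top Y: go to q1, push XV → (q1, a, XVY$)
  ε-move, top X: go to q1, push YY → (q1, a, YYVY$)
  read a, top Y: go to q1, push XV → (q1, ε, XVYVY$)
All input consumed; state q1 ∈ F.

Accept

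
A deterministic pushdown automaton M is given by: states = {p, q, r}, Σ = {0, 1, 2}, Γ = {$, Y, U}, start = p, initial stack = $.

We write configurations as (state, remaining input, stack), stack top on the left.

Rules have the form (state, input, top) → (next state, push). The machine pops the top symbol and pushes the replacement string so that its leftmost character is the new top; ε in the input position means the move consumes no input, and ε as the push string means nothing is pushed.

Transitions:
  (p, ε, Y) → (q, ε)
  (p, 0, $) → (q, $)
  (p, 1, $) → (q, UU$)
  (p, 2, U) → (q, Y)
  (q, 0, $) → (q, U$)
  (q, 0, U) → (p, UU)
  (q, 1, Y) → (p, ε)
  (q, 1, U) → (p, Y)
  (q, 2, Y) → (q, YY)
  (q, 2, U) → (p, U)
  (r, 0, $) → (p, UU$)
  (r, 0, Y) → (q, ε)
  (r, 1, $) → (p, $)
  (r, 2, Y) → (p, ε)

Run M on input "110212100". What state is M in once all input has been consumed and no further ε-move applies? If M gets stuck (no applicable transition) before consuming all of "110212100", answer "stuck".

(p, 110212100, $)
  read 1, top $: go to q, push UU$ → (q, 10212100, UU$)
  read 1, top U: go to p, push Y → (p, 0212100, YU$)
  ε-move, top Y: go to q, push ε → (q, 0212100, U$)
  read 0, top U: go to p, push UU → (p, 212100, UU$)
  read 2, top U: go to q, push Y → (q, 12100, YU$)
  read 1, top Y: go to p, push ε → (p, 2100, U$)
  read 2, top U: go to q, push Y → (q, 100, Y$)
  read 1, top Y: go to p, push ε → (p, 00, $)
  read 0, top $: go to q, push $ → (q, 0, $)
  read 0, top $: go to q, push U$ → (q, ε, U$)
All input consumed; M is in state q.

q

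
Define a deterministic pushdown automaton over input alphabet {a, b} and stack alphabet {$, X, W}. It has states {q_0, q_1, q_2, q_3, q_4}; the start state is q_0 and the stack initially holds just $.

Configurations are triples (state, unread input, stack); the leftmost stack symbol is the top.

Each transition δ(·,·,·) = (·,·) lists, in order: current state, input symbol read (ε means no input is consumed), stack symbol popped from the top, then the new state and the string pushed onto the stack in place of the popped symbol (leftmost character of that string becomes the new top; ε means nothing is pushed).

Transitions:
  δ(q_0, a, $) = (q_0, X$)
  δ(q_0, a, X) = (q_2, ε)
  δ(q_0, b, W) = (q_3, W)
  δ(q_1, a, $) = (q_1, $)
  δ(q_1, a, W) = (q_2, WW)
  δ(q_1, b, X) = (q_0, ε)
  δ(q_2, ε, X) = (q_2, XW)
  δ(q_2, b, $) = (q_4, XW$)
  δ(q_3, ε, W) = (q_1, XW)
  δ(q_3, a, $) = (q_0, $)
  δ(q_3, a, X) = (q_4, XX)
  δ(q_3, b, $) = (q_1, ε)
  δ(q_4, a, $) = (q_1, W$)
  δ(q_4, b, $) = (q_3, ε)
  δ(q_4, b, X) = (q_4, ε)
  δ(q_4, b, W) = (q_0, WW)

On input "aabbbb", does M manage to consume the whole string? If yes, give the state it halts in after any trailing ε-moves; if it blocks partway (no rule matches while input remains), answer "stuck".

(q_0, aabbbb, $)
  read a, top $: go to q_0, push X$ → (q_0, abbbb, X$)
  read a, top X: go to q_2, push ε → (q_2, bbbb, $)
  read b, top $: go to q_4, push XW$ → (q_4, bbb, XW$)
  read b, top X: go to q_4, push ε → (q_4, bb, W$)
  read b, top W: go to q_0, push WW → (q_0, b, WW$)
  read b, top W: go to q_3, push W → (q_3, ε, WW$)
  ε-move, top W: go to q_1, push XW → (q_1, ε, XWW$)
All input consumed; M is in state q_1.

q_1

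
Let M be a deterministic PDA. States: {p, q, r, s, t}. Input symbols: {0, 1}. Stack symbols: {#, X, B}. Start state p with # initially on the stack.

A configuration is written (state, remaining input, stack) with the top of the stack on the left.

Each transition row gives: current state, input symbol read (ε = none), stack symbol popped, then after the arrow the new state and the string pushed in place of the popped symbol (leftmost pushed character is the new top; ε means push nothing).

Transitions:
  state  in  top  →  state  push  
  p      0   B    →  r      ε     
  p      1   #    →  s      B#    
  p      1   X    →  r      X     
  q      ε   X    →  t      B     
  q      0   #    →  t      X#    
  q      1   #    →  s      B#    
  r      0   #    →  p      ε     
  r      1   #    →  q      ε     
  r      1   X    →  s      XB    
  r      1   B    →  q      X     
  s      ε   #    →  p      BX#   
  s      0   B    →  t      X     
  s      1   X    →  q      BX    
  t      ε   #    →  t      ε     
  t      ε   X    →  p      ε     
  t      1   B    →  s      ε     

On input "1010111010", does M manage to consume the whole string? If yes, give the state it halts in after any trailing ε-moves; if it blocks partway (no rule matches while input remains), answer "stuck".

(p, 1010111010, #)
  read 1, top #: go to s, push B# → (s, 010111010, B#)
  read 0, top B: go to t, push X → (t, 10111010, X#)
  ε-move, top X: go to p, push ε → (p, 10111010, #)
  read 1, top #: go to s, push B# → (s, 0111010, B#)
  read 0, top B: go to t, push X → (t, 111010, X#)
  ε-move, top X: go to p, push ε → (p, 111010, #)
  read 1, top #: go to s, push B# → (s, 11010, B#)
No transition for (s, 1, top B); M blocks with input 11010 remaining.

stuck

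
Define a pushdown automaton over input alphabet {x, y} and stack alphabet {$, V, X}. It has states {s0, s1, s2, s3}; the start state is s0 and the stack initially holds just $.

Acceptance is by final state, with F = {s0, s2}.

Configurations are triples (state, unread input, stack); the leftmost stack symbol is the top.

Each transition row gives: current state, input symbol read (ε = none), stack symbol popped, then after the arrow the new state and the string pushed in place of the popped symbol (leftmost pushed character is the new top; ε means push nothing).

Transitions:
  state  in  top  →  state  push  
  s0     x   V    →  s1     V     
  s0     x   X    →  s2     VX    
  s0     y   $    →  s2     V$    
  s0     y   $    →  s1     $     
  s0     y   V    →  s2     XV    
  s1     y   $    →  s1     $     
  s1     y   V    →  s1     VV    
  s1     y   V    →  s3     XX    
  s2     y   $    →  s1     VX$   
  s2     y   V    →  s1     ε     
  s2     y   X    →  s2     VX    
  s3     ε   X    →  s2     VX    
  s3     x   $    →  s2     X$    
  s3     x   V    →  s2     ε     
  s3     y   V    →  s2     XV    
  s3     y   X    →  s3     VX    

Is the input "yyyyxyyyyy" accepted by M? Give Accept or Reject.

No computation consumes all input and reaches a final state.

Reject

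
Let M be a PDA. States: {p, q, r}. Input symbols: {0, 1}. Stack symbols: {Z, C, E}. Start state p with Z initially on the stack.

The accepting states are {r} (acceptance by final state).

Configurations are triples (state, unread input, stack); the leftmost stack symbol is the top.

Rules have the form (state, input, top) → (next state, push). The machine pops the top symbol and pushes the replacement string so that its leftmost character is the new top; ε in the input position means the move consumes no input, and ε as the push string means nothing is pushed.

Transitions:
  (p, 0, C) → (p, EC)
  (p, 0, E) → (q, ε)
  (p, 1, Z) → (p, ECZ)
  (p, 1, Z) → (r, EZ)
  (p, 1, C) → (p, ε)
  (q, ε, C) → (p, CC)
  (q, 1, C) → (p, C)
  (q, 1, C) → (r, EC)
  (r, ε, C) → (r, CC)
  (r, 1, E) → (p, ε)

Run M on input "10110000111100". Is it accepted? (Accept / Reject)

Reject

No computation consumes all input and reaches a final state.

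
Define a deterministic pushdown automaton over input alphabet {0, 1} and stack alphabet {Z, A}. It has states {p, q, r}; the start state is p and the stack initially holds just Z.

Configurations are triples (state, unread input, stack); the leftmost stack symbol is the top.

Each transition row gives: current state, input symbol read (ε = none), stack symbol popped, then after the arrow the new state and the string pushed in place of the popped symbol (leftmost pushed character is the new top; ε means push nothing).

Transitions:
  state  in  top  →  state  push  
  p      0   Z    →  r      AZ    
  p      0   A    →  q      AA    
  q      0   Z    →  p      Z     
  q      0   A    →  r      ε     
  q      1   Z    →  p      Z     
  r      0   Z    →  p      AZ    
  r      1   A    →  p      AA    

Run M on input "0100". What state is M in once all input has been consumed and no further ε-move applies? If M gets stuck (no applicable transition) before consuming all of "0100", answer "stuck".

(p, 0100, Z)
  read 0, top Z: go to r, push AZ → (r, 100, AZ)
  read 1, top A: go to p, push AA → (p, 00, AAZ)
  read 0, top A: go to q, push AA → (q, 0, AAAZ)
  read 0, top A: go to r, push ε → (r, ε, AAZ)
All input consumed; M is in state r.

r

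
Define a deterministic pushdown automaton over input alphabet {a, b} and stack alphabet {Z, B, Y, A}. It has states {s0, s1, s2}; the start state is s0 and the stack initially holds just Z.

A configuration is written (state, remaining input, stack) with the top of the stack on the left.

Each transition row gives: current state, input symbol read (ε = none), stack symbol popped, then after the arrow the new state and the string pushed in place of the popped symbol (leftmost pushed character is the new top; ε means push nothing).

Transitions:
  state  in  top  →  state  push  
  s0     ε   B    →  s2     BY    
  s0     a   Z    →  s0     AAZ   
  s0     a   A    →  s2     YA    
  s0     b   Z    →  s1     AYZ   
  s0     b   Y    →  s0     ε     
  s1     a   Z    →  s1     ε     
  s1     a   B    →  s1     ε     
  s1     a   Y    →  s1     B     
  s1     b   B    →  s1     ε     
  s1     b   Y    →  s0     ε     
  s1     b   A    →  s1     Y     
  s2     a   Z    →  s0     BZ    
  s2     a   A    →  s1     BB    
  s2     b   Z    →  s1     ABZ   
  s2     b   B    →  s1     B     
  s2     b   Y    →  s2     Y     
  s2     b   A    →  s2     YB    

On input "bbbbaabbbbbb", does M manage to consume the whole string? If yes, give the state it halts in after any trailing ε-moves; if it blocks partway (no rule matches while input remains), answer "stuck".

s2

(s0, bbbbaabbbbbb, Z) ⊢ (s1, bbbaabbbbbb, AYZ) ⊢ (s1, bbaabbbbbb, YYZ) ⊢ (s0, baabbbbbb, YZ) ⊢ (s0, aabbbbbb, Z) ⊢ (s0, abbbbbb, AAZ) ⊢ (s2, bbbbbb, YAAZ) ⊢ (s2, bbbbb, YAAZ) ⊢ (s2, bbbb, YAAZ) ⊢ (s2, bbb, YAAZ) ⊢ (s2, bb, YAAZ) ⊢ (s2, b, YAAZ) ⊢ (s2, ε, YAAZ)
All input consumed; M is in state s2.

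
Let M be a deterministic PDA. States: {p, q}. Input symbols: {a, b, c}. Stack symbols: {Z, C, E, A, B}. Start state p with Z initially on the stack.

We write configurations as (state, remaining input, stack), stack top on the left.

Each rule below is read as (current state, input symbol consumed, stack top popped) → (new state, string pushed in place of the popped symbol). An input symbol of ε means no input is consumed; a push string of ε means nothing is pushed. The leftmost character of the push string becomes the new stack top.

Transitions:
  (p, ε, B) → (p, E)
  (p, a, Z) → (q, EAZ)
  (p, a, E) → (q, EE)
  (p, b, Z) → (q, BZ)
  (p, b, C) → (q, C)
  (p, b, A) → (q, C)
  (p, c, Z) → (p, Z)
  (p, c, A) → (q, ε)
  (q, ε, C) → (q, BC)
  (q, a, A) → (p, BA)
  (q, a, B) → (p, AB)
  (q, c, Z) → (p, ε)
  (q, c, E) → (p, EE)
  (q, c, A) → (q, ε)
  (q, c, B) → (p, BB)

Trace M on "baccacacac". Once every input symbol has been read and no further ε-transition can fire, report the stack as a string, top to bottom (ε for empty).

EEEEEEEBZ

(p, baccacacac, Z)
  read b, top Z: go to q, push BZ → (q, accacacac, BZ)
  read a, top B: go to p, push AB → (p, ccacacac, ABZ)
  read c, top A: go to q, push ε → (q, cacacac, BZ)
  read c, top B: go to p, push BB → (p, acacac, BBZ)
  ε-move, top B: go to p, push E → (p, acacac, EBZ)
  read a, top E: go to q, push EE → (q, cacac, EEBZ)
  read c, top E: go to p, push EE → (p, acac, EEEBZ)
  read a, top E: go to q, push EE → (q, cac, EEEEBZ)
  read c, top E: go to p, push EE → (p, ac, EEEEEBZ)
  read a, top E: go to q, push EE → (q, c, EEEEEEBZ)
  read c, top E: go to p, push EE → (p, ε, EEEEEEEBZ)
All input consumed in state p with stack EEEEEEEBZ.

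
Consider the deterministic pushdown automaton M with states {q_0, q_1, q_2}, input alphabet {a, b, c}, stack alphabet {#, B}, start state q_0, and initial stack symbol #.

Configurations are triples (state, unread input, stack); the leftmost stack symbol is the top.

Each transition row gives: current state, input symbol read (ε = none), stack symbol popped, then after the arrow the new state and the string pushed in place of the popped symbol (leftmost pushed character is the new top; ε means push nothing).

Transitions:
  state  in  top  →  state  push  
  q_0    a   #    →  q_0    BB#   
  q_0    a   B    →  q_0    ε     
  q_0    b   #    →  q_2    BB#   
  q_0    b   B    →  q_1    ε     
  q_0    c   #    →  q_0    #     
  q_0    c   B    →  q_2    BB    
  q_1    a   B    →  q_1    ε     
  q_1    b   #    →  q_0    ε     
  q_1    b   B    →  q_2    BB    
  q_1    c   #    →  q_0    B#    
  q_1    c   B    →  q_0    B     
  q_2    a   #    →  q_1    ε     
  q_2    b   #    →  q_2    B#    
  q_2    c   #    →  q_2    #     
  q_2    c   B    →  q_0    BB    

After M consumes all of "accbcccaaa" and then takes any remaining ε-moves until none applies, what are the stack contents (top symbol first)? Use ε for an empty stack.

BB#

(q_0, accbcccaaa, #)
  read a, top #: go to q_0, push BB# → (q_0, ccbcccaaa, BB#)
  read c, top B: go to q_2, push BB → (q_2, cbcccaaa, BBB#)
  read c, top B: go to q_0, push BB → (q_0, bcccaaa, BBBB#)
  read b, top B: go to q_1, push ε → (q_1, cccaaa, BBB#)
  read c, top B: go to q_0, push B → (q_0, ccaaa, BBB#)
  read c, top B: go to q_2, push BB → (q_2, caaa, BBBB#)
  read c, top B: go to q_0, push BB → (q_0, aaa, BBBBB#)
  read a, top B: go to q_0, push ε → (q_0, aa, BBBB#)
  read a, top B: go to q_0, push ε → (q_0, a, BBB#)
  read a, top B: go to q_0, push ε → (q_0, ε, BB#)
All input consumed in state q_0 with stack BB#.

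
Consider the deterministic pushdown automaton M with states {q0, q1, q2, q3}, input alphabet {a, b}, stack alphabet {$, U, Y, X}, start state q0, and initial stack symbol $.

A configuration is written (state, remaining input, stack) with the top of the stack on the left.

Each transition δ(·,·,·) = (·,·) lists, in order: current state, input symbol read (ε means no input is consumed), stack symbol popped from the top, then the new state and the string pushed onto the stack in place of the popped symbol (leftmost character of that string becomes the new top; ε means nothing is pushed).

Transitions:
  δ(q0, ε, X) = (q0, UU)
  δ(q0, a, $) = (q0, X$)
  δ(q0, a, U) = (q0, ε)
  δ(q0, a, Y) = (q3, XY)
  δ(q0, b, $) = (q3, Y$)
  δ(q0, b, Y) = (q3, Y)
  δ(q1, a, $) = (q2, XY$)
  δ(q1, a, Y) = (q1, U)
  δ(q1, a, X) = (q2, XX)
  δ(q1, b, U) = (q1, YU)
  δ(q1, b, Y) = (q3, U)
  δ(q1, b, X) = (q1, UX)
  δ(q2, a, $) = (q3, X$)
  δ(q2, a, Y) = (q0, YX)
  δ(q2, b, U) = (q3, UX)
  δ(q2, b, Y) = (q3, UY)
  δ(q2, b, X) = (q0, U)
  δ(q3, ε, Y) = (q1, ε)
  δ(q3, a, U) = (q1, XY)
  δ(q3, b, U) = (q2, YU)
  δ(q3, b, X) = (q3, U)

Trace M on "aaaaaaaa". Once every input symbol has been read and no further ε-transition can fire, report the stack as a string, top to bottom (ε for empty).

U$

(q0, aaaaaaaa, $)
  read a, top $: go to q0, push X$ → (q0, aaaaaaa, X$)
  ε-move, top X: go to q0, push UU → (q0, aaaaaaa, UU$)
  read a, top U: go to q0, push ε → (q0, aaaaaa, U$)
  read a, top U: go to q0, push ε → (q0, aaaaa, $)
  read a, top $: go to q0, push X$ → (q0, aaaa, X$)
  ε-move, top X: go to q0, push UU → (q0, aaaa, UU$)
  read a, top U: go to q0, push ε → (q0, aaa, U$)
  read a, top U: go to q0, push ε → (q0, aa, $)
  read a, top $: go to q0, push X$ → (q0, a, X$)
  ε-move, top X: go to q0, push UU → (q0, a, UU$)
  read a, top U: go to q0, push ε → (q0, ε, U$)
All input consumed in state q0 with stack U$.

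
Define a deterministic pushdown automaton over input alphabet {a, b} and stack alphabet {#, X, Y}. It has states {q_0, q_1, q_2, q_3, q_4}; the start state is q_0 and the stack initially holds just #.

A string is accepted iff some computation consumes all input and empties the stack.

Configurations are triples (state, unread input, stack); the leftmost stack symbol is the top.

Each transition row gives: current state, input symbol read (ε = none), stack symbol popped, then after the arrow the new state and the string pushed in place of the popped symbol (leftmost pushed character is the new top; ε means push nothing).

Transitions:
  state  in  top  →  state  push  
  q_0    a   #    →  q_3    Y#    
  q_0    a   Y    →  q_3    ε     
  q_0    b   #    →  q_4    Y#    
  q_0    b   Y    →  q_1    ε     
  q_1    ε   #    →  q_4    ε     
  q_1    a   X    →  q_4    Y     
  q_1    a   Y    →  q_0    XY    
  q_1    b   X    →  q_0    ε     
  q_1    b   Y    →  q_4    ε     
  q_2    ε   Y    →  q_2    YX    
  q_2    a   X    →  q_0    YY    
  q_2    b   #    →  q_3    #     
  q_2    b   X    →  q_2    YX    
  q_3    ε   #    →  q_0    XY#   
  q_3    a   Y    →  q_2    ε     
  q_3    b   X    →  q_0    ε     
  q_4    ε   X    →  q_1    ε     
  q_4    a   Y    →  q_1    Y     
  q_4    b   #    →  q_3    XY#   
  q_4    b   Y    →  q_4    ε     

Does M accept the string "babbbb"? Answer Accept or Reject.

(q_0, babbbb, #)
  read b, top #: go to q_4, push Y# → (q_4, abbbb, Y#)
  read a, top Y: go to q_1, push Y → (q_1, bbbb, Y#)
  read b, top Y: go to q_4, push ε → (q_4, bbb, #)
  read b, top #: go to q_3, push XY# → (q_3, bb, XY#)
  read b, top X: go to q_0, push ε → (q_0, b, Y#)
  read b, top Y: go to q_1, push ε → (q_1, ε, #)
  ε-move, top #: go to q_4, push ε → (q_4, ε, ε)
All input consumed and the stack is empty.

Accept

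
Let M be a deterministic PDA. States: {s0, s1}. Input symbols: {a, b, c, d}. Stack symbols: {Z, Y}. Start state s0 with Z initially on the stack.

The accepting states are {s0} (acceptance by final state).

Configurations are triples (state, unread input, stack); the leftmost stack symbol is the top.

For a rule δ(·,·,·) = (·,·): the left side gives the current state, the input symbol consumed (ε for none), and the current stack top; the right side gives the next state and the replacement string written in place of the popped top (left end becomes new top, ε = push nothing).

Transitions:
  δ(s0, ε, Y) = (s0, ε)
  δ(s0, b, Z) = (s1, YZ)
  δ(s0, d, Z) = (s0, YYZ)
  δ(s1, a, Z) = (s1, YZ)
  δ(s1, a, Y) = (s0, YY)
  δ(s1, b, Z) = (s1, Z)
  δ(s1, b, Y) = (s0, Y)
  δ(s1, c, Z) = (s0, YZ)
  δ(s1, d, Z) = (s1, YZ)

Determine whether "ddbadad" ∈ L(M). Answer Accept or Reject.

Reject

(s0, ddbadad, Z)
  read d, top Z: go to s0, push YYZ → (s0, dbadad, YYZ)
  ε-move, top Y: go to s0, push ε → (s0, dbadad, YZ)
  ε-move, top Y: go to s0, push ε → (s0, dbadad, Z)
  read d, top Z: go to s0, push YYZ → (s0, badad, YYZ)
  ε-move, top Y: go to s0, push ε → (s0, badad, YZ)
  ε-move, top Y: go to s0, push ε → (s0, badad, Z)
  read b, top Z: go to s1, push YZ → (s1, adad, YZ)
  read a, top Y: go to s0, push YY → (s0, dad, YYZ)
  ε-move, top Y: go to s0, push ε → (s0, dad, YZ)
  ε-move, top Y: go to s0, push ε → (s0, dad, Z)
  read d, top Z: go to s0, push YYZ → (s0, ad, YYZ)
  ε-move, top Y: go to s0, push ε → (s0, ad, YZ)
  ε-move, top Y: go to s0, push ε → (s0, ad, Z)
No transition applies at (s0, ad, Z); input not fully consumed.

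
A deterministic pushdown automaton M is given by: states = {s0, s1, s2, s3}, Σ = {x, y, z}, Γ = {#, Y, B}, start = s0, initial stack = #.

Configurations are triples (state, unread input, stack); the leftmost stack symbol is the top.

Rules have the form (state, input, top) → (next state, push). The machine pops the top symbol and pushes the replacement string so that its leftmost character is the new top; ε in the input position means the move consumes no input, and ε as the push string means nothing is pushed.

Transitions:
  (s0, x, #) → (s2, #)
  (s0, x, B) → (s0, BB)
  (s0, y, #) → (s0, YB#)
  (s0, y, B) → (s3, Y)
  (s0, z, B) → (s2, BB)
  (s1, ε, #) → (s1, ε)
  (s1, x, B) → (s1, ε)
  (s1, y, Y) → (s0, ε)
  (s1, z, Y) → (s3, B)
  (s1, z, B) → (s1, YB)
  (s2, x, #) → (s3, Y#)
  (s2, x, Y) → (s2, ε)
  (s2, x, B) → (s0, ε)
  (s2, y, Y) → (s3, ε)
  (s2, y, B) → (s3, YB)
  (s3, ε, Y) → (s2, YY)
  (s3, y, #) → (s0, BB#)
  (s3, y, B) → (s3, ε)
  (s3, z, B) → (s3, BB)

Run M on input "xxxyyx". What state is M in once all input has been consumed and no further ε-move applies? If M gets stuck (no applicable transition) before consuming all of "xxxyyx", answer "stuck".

(s0, xxxyyx, #)
  read x, top #: go to s2, push # → (s2, xxyyx, #)
  read x, top #: go to s3, push Y# → (s3, xyyx, Y#)
  ε-move, top Y: go to s2, push YY → (s2, xyyx, YY#)
  read x, top Y: go to s2, push ε → (s2, yyx, Y#)
  read y, top Y: go to s3, push ε → (s3, yx, #)
  read y, top #: go to s0, push BB# → (s0, x, BB#)
  read x, top B: go to s0, push BB → (s0, ε, BBB#)
All input consumed; M is in state s0.

s0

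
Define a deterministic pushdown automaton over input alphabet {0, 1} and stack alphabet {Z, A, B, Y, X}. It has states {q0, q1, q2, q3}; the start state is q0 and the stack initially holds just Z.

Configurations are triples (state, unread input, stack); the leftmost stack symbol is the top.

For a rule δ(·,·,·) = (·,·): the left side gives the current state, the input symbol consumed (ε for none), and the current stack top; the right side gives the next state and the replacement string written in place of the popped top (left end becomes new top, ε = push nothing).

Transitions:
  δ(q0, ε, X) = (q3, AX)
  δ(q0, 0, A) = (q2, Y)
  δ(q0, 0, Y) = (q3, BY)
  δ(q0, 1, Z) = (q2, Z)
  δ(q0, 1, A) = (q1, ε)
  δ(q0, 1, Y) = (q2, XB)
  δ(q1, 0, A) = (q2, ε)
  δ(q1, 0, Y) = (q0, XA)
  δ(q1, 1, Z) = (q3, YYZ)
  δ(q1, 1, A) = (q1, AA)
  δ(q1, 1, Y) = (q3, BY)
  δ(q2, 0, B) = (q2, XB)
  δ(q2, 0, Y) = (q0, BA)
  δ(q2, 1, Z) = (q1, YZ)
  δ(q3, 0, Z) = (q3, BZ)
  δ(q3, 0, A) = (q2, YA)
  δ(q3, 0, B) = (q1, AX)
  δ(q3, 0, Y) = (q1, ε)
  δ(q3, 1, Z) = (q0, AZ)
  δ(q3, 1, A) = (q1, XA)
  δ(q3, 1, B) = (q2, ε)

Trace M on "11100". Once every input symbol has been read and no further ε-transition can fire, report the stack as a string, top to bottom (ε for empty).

(q0, 11100, Z) ⊢ (q2, 1100, Z) ⊢ (q1, 100, YZ) ⊢ (q3, 00, BYZ) ⊢ (q1, 0, AXYZ) ⊢ (q2, ε, XYZ)
All input consumed in state q2 with stack XYZ.

XYZ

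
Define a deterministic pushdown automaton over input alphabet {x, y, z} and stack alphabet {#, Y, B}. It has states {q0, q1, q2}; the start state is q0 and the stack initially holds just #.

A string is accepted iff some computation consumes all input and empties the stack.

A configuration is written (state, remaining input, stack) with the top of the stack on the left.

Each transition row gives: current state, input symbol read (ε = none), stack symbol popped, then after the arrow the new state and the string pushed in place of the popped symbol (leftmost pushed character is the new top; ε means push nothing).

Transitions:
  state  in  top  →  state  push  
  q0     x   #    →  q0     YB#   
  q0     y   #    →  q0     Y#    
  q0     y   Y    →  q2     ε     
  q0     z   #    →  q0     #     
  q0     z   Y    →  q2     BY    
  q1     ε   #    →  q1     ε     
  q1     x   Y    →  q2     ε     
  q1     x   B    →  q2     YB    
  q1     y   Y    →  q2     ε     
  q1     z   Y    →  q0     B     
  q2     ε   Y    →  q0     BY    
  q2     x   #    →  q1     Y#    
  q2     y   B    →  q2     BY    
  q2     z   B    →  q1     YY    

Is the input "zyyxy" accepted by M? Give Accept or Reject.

(q0, zyyxy, #)
  read z, top #: go to q0, push # → (q0, yyxy, #)
  read y, top #: go to q0, push Y# → (q0, yxy, Y#)
  read y, top Y: go to q2, push ε → (q2, xy, #)
  read x, top #: go to q1, push Y# → (q1, y, Y#)
  read y, top Y: go to q2, push ε → (q2, ε, #)
All input consumed; stack is #, not empty, and no further ε-move applies.

Reject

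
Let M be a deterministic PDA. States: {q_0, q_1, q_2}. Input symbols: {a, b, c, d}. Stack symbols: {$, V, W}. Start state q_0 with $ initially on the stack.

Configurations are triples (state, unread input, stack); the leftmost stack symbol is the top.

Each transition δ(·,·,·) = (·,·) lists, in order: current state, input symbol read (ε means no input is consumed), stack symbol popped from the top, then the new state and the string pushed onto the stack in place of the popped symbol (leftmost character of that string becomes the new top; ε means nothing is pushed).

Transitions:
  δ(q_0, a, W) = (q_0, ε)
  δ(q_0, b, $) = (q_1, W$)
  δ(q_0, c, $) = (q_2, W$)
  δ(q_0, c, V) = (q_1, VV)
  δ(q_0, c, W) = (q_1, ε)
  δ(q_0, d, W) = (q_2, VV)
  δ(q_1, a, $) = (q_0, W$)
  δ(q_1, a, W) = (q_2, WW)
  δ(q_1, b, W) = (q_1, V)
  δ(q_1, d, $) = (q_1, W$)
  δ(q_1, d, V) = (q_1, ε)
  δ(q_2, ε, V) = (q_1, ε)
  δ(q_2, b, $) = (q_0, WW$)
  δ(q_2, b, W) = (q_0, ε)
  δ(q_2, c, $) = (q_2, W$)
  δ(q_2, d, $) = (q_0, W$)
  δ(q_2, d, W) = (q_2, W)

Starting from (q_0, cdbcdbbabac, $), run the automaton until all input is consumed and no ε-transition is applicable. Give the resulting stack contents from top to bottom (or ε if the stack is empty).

W$

(q_0, cdbcdbbabac, $) ⊢ (q_2, dbcdbbabac, W$) ⊢ (q_2, bcdbbabac, W$) ⊢ (q_0, cdbbabac, $) ⊢ (q_2, dbbabac, W$) ⊢ (q_2, bbabac, W$) ⊢ (q_0, babac, $) ⊢ (q_1, abac, W$) ⊢ (q_2, bac, WW$) ⊢ (q_0, ac, W$) ⊢ (q_0, c, $) ⊢ (q_2, ε, W$)
All input consumed in state q_2 with stack W$.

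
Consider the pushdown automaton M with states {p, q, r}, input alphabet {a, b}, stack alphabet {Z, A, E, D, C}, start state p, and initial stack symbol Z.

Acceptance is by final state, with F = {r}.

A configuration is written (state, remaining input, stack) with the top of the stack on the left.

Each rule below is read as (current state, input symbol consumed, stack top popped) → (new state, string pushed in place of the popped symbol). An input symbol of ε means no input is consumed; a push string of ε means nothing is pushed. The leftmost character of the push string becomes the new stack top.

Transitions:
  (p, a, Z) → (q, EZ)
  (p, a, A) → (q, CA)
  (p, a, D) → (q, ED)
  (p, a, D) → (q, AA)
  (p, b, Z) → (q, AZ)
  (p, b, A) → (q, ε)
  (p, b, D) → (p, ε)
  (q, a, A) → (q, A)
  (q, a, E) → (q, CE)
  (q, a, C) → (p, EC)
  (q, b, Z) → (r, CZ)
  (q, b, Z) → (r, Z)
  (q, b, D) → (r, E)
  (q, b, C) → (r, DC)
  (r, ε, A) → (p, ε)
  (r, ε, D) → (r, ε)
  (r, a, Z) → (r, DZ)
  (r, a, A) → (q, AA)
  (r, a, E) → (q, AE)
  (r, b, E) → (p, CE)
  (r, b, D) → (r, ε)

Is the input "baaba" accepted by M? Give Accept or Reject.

Reject

No computation consumes all input and reaches a final state.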